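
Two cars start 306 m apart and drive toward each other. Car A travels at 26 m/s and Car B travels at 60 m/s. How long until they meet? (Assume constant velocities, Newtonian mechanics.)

Combined speed: v_combined = 26 + 60 = 86 m/s
Time to meet: t = d/v_combined = 306/86 = 3.56 s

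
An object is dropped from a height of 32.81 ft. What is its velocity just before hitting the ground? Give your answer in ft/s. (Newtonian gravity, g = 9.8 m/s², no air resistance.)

h = 32.81 ft × 0.3048 = 10.0005 m
v = √(2gh) = √(2 × 9.8 × 10.0005) = 14.0003 m/s
v = 14.0003 m/s / 0.3048 = 45.93 ft/s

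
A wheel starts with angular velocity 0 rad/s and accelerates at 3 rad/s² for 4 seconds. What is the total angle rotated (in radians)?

θ = ω₀t + ½αt² = 0×4 + ½×3×4² = 24.0 rad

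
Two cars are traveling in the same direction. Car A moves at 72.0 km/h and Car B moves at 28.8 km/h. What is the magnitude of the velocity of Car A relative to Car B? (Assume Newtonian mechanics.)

v_rel = |v_A - v_B| = |72.0 - 28.8| = 43.2 km/h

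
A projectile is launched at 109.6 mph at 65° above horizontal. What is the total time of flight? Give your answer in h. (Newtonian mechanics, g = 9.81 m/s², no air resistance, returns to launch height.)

v₀ = 109.6 mph × 0.44704 = 48.9956 m/s
T = 2 × v₀ × sin(θ) / g = 2 × 48.9956 × sin(65°) / 9.81 = 2 × 48.9956 × 0.906308 / 9.81 = 9.05303 s
T = 9.05303 s / 3600.0 = 0.002515 h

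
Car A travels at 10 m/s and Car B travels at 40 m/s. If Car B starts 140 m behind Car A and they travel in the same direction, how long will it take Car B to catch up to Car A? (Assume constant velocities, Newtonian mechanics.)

Relative speed: v_rel = 40 - 10 = 30 m/s
Time to catch: t = d₀/v_rel = 140/30 = 4.67 s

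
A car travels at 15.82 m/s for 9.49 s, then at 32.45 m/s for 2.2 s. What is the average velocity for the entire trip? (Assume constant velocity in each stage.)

d₁ = v₁t₁ = 15.82 × 9.49 = 150.1318 m
d₂ = v₂t₂ = 32.45 × 2.2 = 71.39 m
d_total = 221.5218 m, t_total = 11.69 s
v_avg = d_total/t_total = 221.5218/11.69 = 18.95 m/s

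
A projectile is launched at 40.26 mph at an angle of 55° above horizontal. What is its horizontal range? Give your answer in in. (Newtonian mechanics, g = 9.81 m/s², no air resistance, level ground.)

v₀ = 40.26 mph × 0.44704 = 17.9978 m/s
R = v₀² × sin(2θ) / g = 17.9978² × sin(2 × 55°) / 9.81 = 323.921 × 0.939693 / 9.81 = 31.0282 m
R = 31.0282 m / 0.0254 = 1222 in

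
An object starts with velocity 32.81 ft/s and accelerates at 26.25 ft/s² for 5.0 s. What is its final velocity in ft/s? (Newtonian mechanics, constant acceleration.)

v₀ = 32.81 ft/s × 0.3048 = 10.0005 m/s
a = 26.25 ft/s² × 0.3048 = 8.001 m/s²
v = v₀ + a × t = 10.0005 + 8.001 × 5.0 = 50.0055 m/s
v = 50.0055 m/s / 0.3048 = 164.1 ft/s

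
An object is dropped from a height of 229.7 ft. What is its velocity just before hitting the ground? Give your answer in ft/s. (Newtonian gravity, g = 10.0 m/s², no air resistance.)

h = 229.7 ft × 0.3048 = 70.0126 m
v = √(2gh) = √(2 × 10.0 × 70.0126) = 37.4199 m/s
v = 37.4199 m/s / 0.3048 = 122.8 ft/s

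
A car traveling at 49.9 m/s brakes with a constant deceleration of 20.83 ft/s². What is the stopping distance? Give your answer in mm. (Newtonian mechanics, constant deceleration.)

a = 20.83 ft/s² × 0.3048 = 6.34898 m/s²
d = v₀² / (2a) = 49.9² / (2 × 6.34898) = 2490.01 / 12.698 = 196.095 m
d = 196.095 m / 0.001 = 196100 mm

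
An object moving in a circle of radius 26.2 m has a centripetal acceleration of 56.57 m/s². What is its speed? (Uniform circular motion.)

v = √(a_c × r) = √(56.57 × 26.2) = 38.5 m/s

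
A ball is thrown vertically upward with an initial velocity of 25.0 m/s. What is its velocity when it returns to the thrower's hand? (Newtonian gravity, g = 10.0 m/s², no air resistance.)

By conservation of energy (no air resistance), the ball returns to the throw height with the same speed as launch, but directed downward.
|v_ground| = v₀ = 25.0 m/s
v_ground = 25.0 m/s (downward)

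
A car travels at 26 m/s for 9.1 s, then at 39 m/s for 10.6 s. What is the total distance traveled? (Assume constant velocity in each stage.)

d₁ = v₁t₁ = 26 × 9.1 = 236.6 m
d₂ = v₂t₂ = 39 × 10.6 = 413.4 m
d_total = 236.6 + 413.4 = 650.0 m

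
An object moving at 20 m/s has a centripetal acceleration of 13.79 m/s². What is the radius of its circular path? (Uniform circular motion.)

r = v²/a_c = 20²/13.79 = 29.01 m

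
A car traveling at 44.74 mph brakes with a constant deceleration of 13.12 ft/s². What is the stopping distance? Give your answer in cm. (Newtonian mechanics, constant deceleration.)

v₀ = 44.74 mph × 0.44704 = 20.0006 m/s
a = 13.12 ft/s² × 0.3048 = 3.99898 m/s²
d = v₀² / (2a) = 20.0006² / (2 × 3.99898) = 400.024 / 7.99796 = 50.0158 m
d = 50.0158 m / 0.01 = 5002 cm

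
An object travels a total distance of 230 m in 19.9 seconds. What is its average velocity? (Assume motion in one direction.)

v_avg = Δd / Δt = 230 / 19.9 = 11.56 m/s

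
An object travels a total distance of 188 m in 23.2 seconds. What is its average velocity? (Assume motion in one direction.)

v_avg = Δd / Δt = 188 / 23.2 = 8.1 m/s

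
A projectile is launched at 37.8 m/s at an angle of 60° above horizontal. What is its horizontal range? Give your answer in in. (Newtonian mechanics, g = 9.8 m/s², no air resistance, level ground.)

R = v₀² × sin(2θ) / g = 37.8² × sin(2 × 60°) / 9.8 = 1428.84 × 0.866025 / 9.8 = 126.266 m
R = 126.266 m / 0.0254 = 4971 in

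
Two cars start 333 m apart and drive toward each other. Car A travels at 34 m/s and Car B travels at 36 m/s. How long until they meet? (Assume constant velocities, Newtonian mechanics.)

Combined speed: v_combined = 34 + 36 = 70 m/s
Time to meet: t = d/v_combined = 333/70 = 4.76 s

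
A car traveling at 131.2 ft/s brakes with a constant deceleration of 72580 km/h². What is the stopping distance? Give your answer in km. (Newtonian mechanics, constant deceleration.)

v₀ = 131.2 ft/s × 0.3048 = 39.9898 m/s
a = 72580 km/h² × 7.716049382716049e-05 = 5.60031 m/s²
d = v₀² / (2a) = 39.9898² / (2 × 5.60031) = 1599.18 / 11.2006 = 142.776 m
d = 142.776 m / 1000.0 = 0.1428 km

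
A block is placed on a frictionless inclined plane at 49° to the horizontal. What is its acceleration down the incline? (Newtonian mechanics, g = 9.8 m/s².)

a = g sin(θ) = 9.8 × sin(49°) = 9.8 × 0.7547 = 7.4 m/s²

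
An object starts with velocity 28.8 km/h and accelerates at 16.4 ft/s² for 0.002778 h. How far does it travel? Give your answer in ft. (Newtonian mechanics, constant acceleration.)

v₀ = 28.8 km/h × 0.2777777777777778 = 8.0 m/s
a = 16.4 ft/s² × 0.3048 = 4.99872 m/s²
t = 0.002778 h × 3600.0 = 10.0008 s
d = v₀ × t + ½ × a × t² = 8.0 × 10.0008 + 0.5 × 4.99872 × 10.0008² = 329.982 m
d = 329.982 m / 0.3048 = 1083 ft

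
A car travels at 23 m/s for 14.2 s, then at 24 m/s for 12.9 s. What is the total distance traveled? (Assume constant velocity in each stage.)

d₁ = v₁t₁ = 23 × 14.2 = 326.6 m
d₂ = v₂t₂ = 24 × 12.9 = 309.6 m
d_total = 326.6 + 309.6 = 636.2 m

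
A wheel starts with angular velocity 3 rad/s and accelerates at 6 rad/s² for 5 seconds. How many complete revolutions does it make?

θ = ω₀t + ½αt² = 3×5 + ½×6×5² = 90.0 rad
Total revolutions = θ/(2π) = 90.0/(2π) = 14.32
Complete revolutions = ⌊14.32⌋ = 14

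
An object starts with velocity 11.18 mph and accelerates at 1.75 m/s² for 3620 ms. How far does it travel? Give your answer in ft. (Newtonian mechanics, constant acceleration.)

v₀ = 11.18 mph × 0.44704 = 4.99791 m/s
t = 3620 ms × 0.001 = 3.62 s
d = v₀ × t + ½ × a × t² = 4.99791 × 3.62 + 0.5 × 1.75 × 3.62² = 29.5588 m
d = 29.5588 m / 0.3048 = 96.98 ft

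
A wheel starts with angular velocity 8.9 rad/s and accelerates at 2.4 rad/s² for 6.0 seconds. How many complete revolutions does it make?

θ = ω₀t + ½αt² = 8.9×6.0 + ½×2.4×6.0² = 96.6 rad
Total revolutions = θ/(2π) = 96.6/(2π) = 15.37
Complete revolutions = ⌊15.37⌋ = 15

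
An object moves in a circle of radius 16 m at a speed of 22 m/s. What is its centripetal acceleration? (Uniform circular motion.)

a_c = v²/r = 22²/16 = 484/16 = 30.25 m/s²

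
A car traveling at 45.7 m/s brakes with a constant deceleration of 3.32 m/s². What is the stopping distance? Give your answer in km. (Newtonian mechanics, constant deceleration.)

d = v₀² / (2a) = 45.7² / (2 × 3.32) = 2088.49 / 6.64 = 314.532 m
d = 314.532 m / 1000.0 = 0.3145 km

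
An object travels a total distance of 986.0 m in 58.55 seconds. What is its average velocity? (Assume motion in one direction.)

v_avg = Δd / Δt = 986.0 / 58.55 = 16.84 m/s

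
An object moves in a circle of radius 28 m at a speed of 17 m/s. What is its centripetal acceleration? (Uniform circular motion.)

a_c = v²/r = 17²/28 = 289/28 = 10.32 m/s²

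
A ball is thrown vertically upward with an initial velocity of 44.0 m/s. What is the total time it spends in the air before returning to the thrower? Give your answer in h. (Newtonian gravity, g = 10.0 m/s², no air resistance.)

t_total = 2 × v₀ / g = 2 × 44.0 / 10.0 = 8.8 s
t_total = 8.8 s / 3600.0 = 0.002444 h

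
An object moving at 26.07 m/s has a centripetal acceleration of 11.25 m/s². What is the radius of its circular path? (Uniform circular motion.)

r = v²/a_c = 26.07²/11.25 = 60.41 m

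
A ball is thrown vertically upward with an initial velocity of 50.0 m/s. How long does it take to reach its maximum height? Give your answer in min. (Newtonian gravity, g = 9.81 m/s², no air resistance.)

t_up = v₀ / g = 50.0 / 9.81 = 5.09684 s
t_up = 5.09684 s / 60.0 = 0.08495 min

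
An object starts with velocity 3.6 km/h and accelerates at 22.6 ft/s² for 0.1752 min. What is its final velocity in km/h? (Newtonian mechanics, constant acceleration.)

v₀ = 3.6 km/h × 0.2777777777777778 = 1.0 m/s
a = 22.6 ft/s² × 0.3048 = 6.88848 m/s²
t = 0.1752 min × 60.0 = 10.512 s
v = v₀ + a × t = 1.0 + 6.88848 × 10.512 = 73.4117 m/s
v = 73.4117 m/s / 0.2777777777777778 = 264.3 km/h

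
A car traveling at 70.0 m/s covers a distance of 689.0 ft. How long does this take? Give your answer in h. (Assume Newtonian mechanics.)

d = 689.0 ft × 0.3048 = 210.007 m
t = d / v = 210.007 / 70.0 = 3.0001 s
t = 3.0001 s / 3600.0 = 0.0008334 h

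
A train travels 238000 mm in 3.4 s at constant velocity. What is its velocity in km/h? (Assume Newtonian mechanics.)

d = 238000 mm × 0.001 = 238.0 m
v = d / t = 238.0 / 3.4 = 70.0 m/s
v = 70.0 m/s / 0.2777777777777778 = 252.0 km/h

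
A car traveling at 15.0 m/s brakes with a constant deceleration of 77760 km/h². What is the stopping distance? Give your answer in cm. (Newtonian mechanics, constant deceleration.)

a = 77760 km/h² × 7.716049382716049e-05 = 6.0 m/s²
d = v₀² / (2a) = 15.0² / (2 × 6.0) = 225.0 / 12.0 = 18.75 m
d = 18.75 m / 0.01 = 1875 cm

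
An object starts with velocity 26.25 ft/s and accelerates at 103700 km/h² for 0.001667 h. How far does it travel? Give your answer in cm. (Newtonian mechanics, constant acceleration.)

v₀ = 26.25 ft/s × 0.3048 = 8.001 m/s
a = 103700 km/h² × 7.716049382716049e-05 = 8.00154 m/s²
t = 0.001667 h × 3600.0 = 6.0012 s
d = v₀ × t + ½ × a × t² = 8.001 × 6.0012 + 0.5 × 8.00154 × 6.0012² = 192.101 m
d = 192.101 m / 0.01 = 19210 cm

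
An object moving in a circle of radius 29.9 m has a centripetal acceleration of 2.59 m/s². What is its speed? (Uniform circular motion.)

v = √(a_c × r) = √(2.59 × 29.9) = 8.8 m/s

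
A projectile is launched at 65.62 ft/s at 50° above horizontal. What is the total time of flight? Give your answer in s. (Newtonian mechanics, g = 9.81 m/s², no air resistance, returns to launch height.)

v₀ = 65.62 ft/s × 0.3048 = 20.001 m/s
T = 2 × v₀ × sin(θ) / g = 2 × 20.001 × sin(50°) / 9.81 = 2 × 20.001 × 0.766044 / 9.81 = 3.124 s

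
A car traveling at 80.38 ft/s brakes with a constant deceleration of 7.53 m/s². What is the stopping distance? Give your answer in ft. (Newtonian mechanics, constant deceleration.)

v₀ = 80.38 ft/s × 0.3048 = 24.4998 m/s
d = v₀² / (2a) = 24.4998² / (2 × 7.53) = 600.24 / 15.06 = 39.8566 m
d = 39.8566 m / 0.3048 = 130.8 ft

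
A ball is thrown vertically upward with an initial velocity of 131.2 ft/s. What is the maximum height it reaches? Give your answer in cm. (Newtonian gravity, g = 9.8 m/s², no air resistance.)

v₀ = 131.2 ft/s × 0.3048 = 39.9898 m/s
h_max = v₀² / (2g) = 39.9898² / (2 × 9.8) = 1599.18 / 19.6 = 81.5908 m
h_max = 81.5908 m / 0.01 = 8159 cm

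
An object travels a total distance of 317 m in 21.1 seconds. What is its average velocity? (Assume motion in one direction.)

v_avg = Δd / Δt = 317 / 21.1 = 15.02 m/s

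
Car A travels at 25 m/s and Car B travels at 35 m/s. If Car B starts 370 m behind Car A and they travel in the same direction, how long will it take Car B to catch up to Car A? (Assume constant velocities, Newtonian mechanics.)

Relative speed: v_rel = 35 - 25 = 10 m/s
Time to catch: t = d₀/v_rel = 370/10 = 37.0 s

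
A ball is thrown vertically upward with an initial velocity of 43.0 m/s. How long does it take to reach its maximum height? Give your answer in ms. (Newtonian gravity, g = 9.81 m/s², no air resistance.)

t_up = v₀ / g = 43.0 / 9.81 = 4.38328 s
t_up = 4.38328 s / 0.001 = 4383 ms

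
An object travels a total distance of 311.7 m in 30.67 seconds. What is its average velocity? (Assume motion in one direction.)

v_avg = Δd / Δt = 311.7 / 30.67 = 10.16 m/s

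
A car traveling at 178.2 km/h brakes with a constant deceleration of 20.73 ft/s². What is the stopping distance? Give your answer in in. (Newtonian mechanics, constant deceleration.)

v₀ = 178.2 km/h × 0.2777777777777778 = 49.5 m/s
a = 20.73 ft/s² × 0.3048 = 6.3185 m/s²
d = v₀² / (2a) = 49.5² / (2 × 6.3185) = 2450.25 / 12.637 = 193.895 m
d = 193.895 m / 0.0254 = 7634 in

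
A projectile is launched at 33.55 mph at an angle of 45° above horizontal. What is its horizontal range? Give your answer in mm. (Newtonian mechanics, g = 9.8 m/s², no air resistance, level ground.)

v₀ = 33.55 mph × 0.44704 = 14.9982 m/s
R = v₀² × sin(2θ) / g = 14.9982² × sin(2 × 45°) / 9.8 = 224.946 × 1.0 / 9.8 = 22.9537 m
R = 22.9537 m / 0.001 = 22950 mm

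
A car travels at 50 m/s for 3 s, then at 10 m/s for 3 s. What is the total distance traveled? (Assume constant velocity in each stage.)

d₁ = v₁t₁ = 50 × 3 = 150 m
d₂ = v₂t₂ = 10 × 3 = 30 m
d_total = 150 + 30 = 180 m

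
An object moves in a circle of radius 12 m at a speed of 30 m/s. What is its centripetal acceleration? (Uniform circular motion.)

a_c = v²/r = 30²/12 = 900/12 = 75.0 m/s²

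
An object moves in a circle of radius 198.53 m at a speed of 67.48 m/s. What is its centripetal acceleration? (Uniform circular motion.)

a_c = v²/r = 67.48²/198.53 = 4553.5504/198.53 = 22.94 m/s²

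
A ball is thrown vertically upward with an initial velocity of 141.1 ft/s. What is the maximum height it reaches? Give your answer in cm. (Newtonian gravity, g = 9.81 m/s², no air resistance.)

v₀ = 141.1 ft/s × 0.3048 = 43.0073 m/s
h_max = v₀² / (2g) = 43.0073² / (2 × 9.81) = 1849.63 / 19.62 = 94.2727 m
h_max = 94.2727 m / 0.01 = 9427 cm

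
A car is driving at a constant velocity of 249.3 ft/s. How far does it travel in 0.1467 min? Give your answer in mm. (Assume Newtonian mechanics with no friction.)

v = 249.3 ft/s × 0.3048 = 75.9866 m/s
t = 0.1467 min × 60.0 = 8.802 s
d = v × t = 75.9866 × 8.802 = 668.834 m
d = 668.834 m / 0.001 = 668800 mm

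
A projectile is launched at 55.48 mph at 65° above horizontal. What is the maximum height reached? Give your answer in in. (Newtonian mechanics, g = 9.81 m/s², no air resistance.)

v₀ = 55.48 mph × 0.44704 = 24.8018 m/s
H = v₀² × sin²(θ) / (2g) = 24.8018² × sin(65°)² / (2 × 9.81) = 615.129 × 0.821394 / 19.62 = 25.7525 m
H = 25.7525 m / 0.0254 = 1014 in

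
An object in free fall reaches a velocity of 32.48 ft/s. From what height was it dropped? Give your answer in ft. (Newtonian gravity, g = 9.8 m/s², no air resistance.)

v = 32.48 ft/s × 0.3048 = 9.8999 m/s
h = v² / (2g) = 9.8999² / (2 × 9.8) = 5.00041 m
h = 5.00041 m / 0.3048 = 16.41 ft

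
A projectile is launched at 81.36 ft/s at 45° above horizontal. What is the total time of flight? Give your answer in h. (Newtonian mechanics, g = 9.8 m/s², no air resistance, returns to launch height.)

v₀ = 81.36 ft/s × 0.3048 = 24.7985 m/s
T = 2 × v₀ × sin(θ) / g = 2 × 24.7985 × sin(45°) / 9.8 = 2 × 24.7985 × 0.707107 / 9.8 = 3.57861 s
T = 3.57861 s / 3600.0 = 0.0009941 h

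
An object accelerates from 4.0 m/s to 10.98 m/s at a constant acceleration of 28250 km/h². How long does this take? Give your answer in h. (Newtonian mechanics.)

a = 28250 km/h² × 7.716049382716049e-05 = 2.17978 m/s²
t = (v - v₀) / a = (10.98 - 4.0) / 2.17978 = 3.20216 s
t = 3.20216 s / 3600.0 = 0.0008895 h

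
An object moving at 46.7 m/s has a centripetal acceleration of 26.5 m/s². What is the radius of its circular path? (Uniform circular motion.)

r = v²/a_c = 46.7²/26.5 = 82.3 m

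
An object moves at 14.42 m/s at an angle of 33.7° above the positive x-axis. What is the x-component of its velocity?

vₓ = v cos(θ) = 14.42 × cos(33.7°) = 12.0 m/s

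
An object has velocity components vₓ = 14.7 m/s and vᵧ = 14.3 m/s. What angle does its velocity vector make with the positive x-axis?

θ = arctan(vᵧ/vₓ) = arctan(14.3/14.7) = 44.21°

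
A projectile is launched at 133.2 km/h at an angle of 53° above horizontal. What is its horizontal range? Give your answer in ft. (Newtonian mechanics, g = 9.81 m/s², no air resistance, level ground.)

v₀ = 133.2 km/h × 0.2777777777777778 = 37.0 m/s
R = v₀² × sin(2θ) / g = 37.0² × sin(2 × 53°) / 9.81 = 1369.0 × 0.961262 / 9.81 = 134.146 m
R = 134.146 m / 0.3048 = 440.1 ft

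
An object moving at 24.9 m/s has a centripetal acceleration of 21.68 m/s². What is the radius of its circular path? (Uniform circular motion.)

r = v²/a_c = 24.9²/21.68 = 28.6 m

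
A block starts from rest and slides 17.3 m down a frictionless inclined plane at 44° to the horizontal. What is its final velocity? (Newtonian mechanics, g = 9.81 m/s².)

a = g sin(θ) = 9.81 × sin(44°) = 6.8146 m/s²
v = √(2ad) = √(2 × 6.8146 × 17.3) = 15.36 m/s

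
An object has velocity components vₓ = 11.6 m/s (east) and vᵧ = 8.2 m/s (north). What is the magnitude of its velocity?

|v| = √(vₓ² + vᵧ²) = √(11.6² + 8.2²) = √(201.8) = 14.21 m/s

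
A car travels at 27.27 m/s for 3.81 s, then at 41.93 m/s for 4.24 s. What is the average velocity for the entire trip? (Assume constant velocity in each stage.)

d₁ = v₁t₁ = 27.27 × 3.81 = 103.8987 m
d₂ = v₂t₂ = 41.93 × 4.24 = 177.7832 m
d_total = 281.6819 m, t_total = 8.05 s
v_avg = d_total/t_total = 281.6819/8.05 = 34.99 m/s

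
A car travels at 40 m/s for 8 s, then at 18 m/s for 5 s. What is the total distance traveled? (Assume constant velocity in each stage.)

d₁ = v₁t₁ = 40 × 8 = 320 m
d₂ = v₂t₂ = 18 × 5 = 90 m
d_total = 320 + 90 = 410 m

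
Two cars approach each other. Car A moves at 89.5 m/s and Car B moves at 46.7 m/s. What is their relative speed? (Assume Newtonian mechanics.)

v_rel = v_A + v_B = 89.5 + 46.7 = 136.2 m/s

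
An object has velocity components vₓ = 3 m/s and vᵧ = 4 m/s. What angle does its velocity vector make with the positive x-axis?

θ = arctan(vᵧ/vₓ) = arctan(4/3) = 53.13°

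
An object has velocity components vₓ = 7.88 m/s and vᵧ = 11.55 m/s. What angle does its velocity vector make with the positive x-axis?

θ = arctan(vᵧ/vₓ) = arctan(11.55/7.88) = 55.7°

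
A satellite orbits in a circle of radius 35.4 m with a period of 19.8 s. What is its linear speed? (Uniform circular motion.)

v = 2πr/T = 2π×35.4/19.8 = 11.23 m/s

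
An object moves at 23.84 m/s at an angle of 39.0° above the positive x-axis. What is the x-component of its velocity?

vₓ = v cos(θ) = 23.84 × cos(39.0°) = 18.53 m/s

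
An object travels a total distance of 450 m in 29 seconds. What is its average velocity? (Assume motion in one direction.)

v_avg = Δd / Δt = 450 / 29 = 15.52 m/s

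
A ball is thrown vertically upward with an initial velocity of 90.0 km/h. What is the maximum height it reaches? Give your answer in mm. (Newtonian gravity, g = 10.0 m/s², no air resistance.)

v₀ = 90.0 km/h × 0.2777777777777778 = 25.0 m/s
h_max = v₀² / (2g) = 25.0² / (2 × 10.0) = 625.0 / 20.0 = 31.25 m
h_max = 31.25 m / 0.001 = 31250 mm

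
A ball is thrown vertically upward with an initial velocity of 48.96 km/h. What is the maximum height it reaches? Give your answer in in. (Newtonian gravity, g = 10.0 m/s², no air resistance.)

v₀ = 48.96 km/h × 0.2777777777777778 = 13.6 m/s
h_max = v₀² / (2g) = 13.6² / (2 × 10.0) = 184.96 / 20.0 = 9.248 m
h_max = 9.248 m / 0.0254 = 364.1 in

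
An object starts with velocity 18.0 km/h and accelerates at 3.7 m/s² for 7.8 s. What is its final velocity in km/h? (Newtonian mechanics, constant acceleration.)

v₀ = 18.0 km/h × 0.2777777777777778 = 5.0 m/s
v = v₀ + a × t = 5.0 + 3.7 × 7.8 = 33.86 m/s
v = 33.86 m/s / 0.2777777777777778 = 121.9 km/h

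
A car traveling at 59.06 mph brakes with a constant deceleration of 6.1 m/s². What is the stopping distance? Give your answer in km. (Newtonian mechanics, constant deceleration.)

v₀ = 59.06 mph × 0.44704 = 26.4022 m/s
d = v₀² / (2a) = 26.4022² / (2 × 6.1) = 697.076 / 12.2 = 57.1374 m
d = 57.1374 m / 1000.0 = 0.05714 km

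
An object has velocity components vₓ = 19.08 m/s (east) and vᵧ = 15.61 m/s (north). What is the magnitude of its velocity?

|v| = √(vₓ² + vᵧ²) = √(19.08² + 15.61²) = √(607.7185) = 24.65 m/s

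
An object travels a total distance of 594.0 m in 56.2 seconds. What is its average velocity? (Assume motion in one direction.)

v_avg = Δd / Δt = 594.0 / 56.2 = 10.57 m/s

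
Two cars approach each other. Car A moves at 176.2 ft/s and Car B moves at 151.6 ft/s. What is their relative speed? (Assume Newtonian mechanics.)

v_rel = v_A + v_B = 176.2 + 151.6 = 327.8 ft/s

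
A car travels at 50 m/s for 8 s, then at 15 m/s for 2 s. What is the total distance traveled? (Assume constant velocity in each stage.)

d₁ = v₁t₁ = 50 × 8 = 400 m
d₂ = v₂t₂ = 15 × 2 = 30 m
d_total = 400 + 30 = 430 m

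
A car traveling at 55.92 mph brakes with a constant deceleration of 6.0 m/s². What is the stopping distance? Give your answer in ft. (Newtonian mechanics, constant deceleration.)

v₀ = 55.92 mph × 0.44704 = 24.9985 m/s
d = v₀² / (2a) = 24.9985² / (2 × 6.0) = 624.925 / 12.0 = 52.0771 m
d = 52.0771 m / 0.3048 = 170.9 ft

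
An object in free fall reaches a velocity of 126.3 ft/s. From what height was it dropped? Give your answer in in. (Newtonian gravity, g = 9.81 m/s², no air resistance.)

v = 126.3 ft/s × 0.3048 = 38.4962 m/s
h = v² / (2g) = 38.4962² / (2 × 9.81) = 75.533 m
h = 75.533 m / 0.0254 = 2974 in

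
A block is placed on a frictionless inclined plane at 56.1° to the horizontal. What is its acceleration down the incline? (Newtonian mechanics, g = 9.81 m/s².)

a = g sin(θ) = 9.81 × sin(56.1°) = 9.81 × 0.83 = 8.14 m/s²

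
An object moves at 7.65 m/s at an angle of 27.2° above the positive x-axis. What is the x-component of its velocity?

vₓ = v cos(θ) = 7.65 × cos(27.2°) = 6.8 m/s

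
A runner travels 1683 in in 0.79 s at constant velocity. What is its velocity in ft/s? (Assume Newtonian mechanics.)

d = 1683 in × 0.0254 = 42.7482 m
v = d / t = 42.7482 / 0.79 = 54.1116 m/s
v = 54.1116 m/s / 0.3048 = 177.5 ft/s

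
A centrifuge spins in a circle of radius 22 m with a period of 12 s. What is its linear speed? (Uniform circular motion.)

v = 2πr/T = 2π×22/12 = 11.52 m/s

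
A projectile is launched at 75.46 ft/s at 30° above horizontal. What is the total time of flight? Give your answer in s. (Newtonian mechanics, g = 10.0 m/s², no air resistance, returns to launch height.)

v₀ = 75.46 ft/s × 0.3048 = 23.0002 m/s
T = 2 × v₀ × sin(θ) / g = 2 × 23.0002 × sin(30°) / 10.0 = 2 × 23.0002 × 0.5 / 10.0 = 2.3 s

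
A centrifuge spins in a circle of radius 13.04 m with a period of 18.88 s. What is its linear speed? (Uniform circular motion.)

v = 2πr/T = 2π×13.04/18.88 = 4.34 m/s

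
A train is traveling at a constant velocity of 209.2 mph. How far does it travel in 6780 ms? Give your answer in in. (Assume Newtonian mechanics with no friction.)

v = 209.2 mph × 0.44704 = 93.5208 m/s
t = 6780 ms × 0.001 = 6.78 s
d = v × t = 93.5208 × 6.78 = 634.071 m
d = 634.071 m / 0.0254 = 24960 in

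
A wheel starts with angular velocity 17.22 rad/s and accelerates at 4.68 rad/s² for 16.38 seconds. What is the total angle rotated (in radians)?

θ = ω₀t + ½αt² = 17.22×16.38 + ½×4.68×16.38² = 909.9 rad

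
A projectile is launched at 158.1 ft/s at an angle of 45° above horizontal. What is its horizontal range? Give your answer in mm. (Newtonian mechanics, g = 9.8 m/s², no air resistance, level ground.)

v₀ = 158.1 ft/s × 0.3048 = 48.1889 m/s
R = v₀² × sin(2θ) / g = 48.1889² × sin(2 × 45°) / 9.8 = 2322.17 × 1.0 / 9.8 = 236.956 m
R = 236.956 m / 0.001 = 237000 mm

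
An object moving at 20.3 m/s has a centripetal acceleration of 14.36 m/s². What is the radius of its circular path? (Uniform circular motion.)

r = v²/a_c = 20.3²/14.36 = 28.7 m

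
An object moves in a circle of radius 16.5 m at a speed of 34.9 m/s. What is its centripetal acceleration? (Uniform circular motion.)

a_c = v²/r = 34.9²/16.5 = 1218.01/16.5 = 73.82 m/s²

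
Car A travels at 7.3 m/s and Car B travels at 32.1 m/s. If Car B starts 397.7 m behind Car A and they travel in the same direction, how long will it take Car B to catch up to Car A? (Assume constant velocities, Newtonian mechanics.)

Relative speed: v_rel = 32.1 - 7.3 = 24.8 m/s
Time to catch: t = d₀/v_rel = 397.7/24.8 = 16.04 s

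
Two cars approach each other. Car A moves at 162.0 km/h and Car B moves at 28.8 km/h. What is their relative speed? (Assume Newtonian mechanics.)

v_rel = v_A + v_B = 162.0 + 28.8 = 190.8 km/h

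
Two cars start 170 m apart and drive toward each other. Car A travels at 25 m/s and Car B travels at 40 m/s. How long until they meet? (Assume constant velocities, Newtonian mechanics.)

Combined speed: v_combined = 25 + 40 = 65 m/s
Time to meet: t = d/v_combined = 170/65 = 2.62 s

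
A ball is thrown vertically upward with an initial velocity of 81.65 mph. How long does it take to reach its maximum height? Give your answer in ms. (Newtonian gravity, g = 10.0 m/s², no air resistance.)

v₀ = 81.65 mph × 0.44704 = 36.5008 m/s
t_up = v₀ / g = 36.5008 / 10.0 = 3.65008 s
t_up = 3.65008 s / 0.001 = 3650 ms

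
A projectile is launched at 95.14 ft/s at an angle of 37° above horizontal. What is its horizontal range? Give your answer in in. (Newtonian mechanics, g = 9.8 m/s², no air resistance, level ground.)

v₀ = 95.14 ft/s × 0.3048 = 28.9987 m/s
R = v₀² × sin(2θ) / g = 28.9987² × sin(2 × 37°) / 9.8 = 840.925 × 0.961262 / 9.8 = 82.4846 m
R = 82.4846 m / 0.0254 = 3247 in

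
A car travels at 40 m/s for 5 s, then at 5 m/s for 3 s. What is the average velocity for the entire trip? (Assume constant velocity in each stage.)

d₁ = v₁t₁ = 40 × 5 = 200 m
d₂ = v₂t₂ = 5 × 3 = 15 m
d_total = 215 m, t_total = 8 s
v_avg = d_total/t_total = 215/8 = 26.88 m/s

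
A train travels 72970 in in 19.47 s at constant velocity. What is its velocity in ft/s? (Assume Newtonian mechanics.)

d = 72970 in × 0.0254 = 1853.44 m
v = d / t = 1853.44 / 19.47 = 95.1947 m/s
v = 95.1947 m/s / 0.3048 = 312.3 ft/s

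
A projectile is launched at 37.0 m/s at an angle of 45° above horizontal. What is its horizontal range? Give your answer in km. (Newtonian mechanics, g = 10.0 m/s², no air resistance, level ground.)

R = v₀² × sin(2θ) / g = 37.0² × sin(2 × 45°) / 10.0 = 1369.0 × 1.0 / 10.0 = 136.9 m
R = 136.9 m / 1000.0 = 0.1369 km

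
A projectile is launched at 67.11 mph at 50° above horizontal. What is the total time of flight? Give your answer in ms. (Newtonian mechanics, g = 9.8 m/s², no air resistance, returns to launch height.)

v₀ = 67.11 mph × 0.44704 = 30.0009 m/s
T = 2 × v₀ × sin(θ) / g = 2 × 30.0009 × sin(50°) / 9.8 = 2 × 30.0009 × 0.766044 / 9.8 = 4.69021 s
T = 4.69021 s / 0.001 = 4690 ms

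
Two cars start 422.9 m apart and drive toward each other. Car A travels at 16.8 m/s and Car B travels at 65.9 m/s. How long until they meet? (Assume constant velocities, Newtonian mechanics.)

Combined speed: v_combined = 16.8 + 65.9 = 82.7 m/s
Time to meet: t = d/v_combined = 422.9/82.7 = 5.11 s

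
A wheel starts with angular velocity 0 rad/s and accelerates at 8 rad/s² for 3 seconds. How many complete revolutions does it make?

θ = ω₀t + ½αt² = 0×3 + ½×8×3² = 36.0 rad
Total revolutions = θ/(2π) = 36.0/(2π) = 5.73
Complete revolutions = ⌊5.73⌋ = 5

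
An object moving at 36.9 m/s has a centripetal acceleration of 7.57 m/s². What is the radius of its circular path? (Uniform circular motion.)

r = v²/a_c = 36.9²/7.57 = 179.87 m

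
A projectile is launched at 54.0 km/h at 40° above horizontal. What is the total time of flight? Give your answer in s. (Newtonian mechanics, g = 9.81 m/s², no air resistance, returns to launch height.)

v₀ = 54.0 km/h × 0.2777777777777778 = 15.0 m/s
T = 2 × v₀ × sin(θ) / g = 2 × 15.0 × sin(40°) / 9.81 = 2 × 15.0 × 0.642788 / 9.81 = 1.966 s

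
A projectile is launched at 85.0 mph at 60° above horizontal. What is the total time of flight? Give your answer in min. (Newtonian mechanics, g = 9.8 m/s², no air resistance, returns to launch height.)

v₀ = 85.0 mph × 0.44704 = 37.9984 m/s
T = 2 × v₀ × sin(θ) / g = 2 × 37.9984 × sin(60°) / 9.8 = 2 × 37.9984 × 0.866025 / 9.8 = 6.71583 s
T = 6.71583 s / 60.0 = 0.1119 min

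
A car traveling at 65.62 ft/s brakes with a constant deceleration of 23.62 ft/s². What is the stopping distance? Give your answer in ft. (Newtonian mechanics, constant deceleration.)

v₀ = 65.62 ft/s × 0.3048 = 20.001 m/s
a = 23.62 ft/s² × 0.3048 = 7.19938 m/s²
d = v₀² / (2a) = 20.001² / (2 × 7.19938) = 400.04 / 14.3988 = 27.7829 m
d = 27.7829 m / 0.3048 = 91.15 ft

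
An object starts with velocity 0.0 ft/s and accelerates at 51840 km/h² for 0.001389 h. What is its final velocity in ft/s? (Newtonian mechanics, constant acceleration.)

v₀ = 0.0 ft/s × 0.3048 = 0.0 m/s
a = 51840 km/h² × 7.716049382716049e-05 = 4.0 m/s²
t = 0.001389 h × 3600.0 = 5.0004 s
v = v₀ + a × t = 0.0 + 4.0 × 5.0004 = 20.0016 m/s
v = 20.0016 m/s / 0.3048 = 65.62 ft/s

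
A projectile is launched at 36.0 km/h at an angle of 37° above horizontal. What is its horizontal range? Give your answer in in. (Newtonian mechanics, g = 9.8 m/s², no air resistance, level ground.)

v₀ = 36.0 km/h × 0.2777777777777778 = 10.0 m/s
R = v₀² × sin(2θ) / g = 10.0² × sin(2 × 37°) / 9.8 = 100.0 × 0.961262 / 9.8 = 9.8088 m
R = 9.8088 m / 0.0254 = 386.2 in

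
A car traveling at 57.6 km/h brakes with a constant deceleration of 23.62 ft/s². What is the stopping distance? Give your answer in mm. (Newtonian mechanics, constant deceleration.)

v₀ = 57.6 km/h × 0.2777777777777778 = 16.0 m/s
a = 23.62 ft/s² × 0.3048 = 7.19938 m/s²
d = v₀² / (2a) = 16.0² / (2 × 7.19938) = 256.0 / 14.3988 = 17.7793 m
d = 17.7793 m / 0.001 = 17780 mm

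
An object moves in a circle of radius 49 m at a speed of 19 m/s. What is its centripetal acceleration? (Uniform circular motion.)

a_c = v²/r = 19²/49 = 361/49 = 7.37 m/s²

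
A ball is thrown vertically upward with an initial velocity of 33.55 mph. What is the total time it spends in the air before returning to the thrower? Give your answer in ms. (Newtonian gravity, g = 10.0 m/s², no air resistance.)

v₀ = 33.55 mph × 0.44704 = 14.9982 m/s
t_total = 2 × v₀ / g = 2 × 14.9982 / 10.0 = 2.99964 s
t_total = 2.99964 s / 0.001 = 3000 ms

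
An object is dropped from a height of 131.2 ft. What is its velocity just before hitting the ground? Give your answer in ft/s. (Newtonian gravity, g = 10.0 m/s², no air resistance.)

h = 131.2 ft × 0.3048 = 39.9898 m
v = √(2gh) = √(2 × 10.0 × 39.9898) = 28.2807 m/s
v = 28.2807 m/s / 0.3048 = 92.78 ft/s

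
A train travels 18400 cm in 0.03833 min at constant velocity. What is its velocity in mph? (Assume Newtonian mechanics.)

d = 18400 cm × 0.01 = 184.0 m
t = 0.03833 min × 60.0 = 2.2998 s
v = d / t = 184.0 / 2.2998 = 80.007 m/s
v = 80.007 m/s / 0.44704 = 179.0 mph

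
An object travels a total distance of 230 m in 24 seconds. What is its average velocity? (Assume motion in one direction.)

v_avg = Δd / Δt = 230 / 24 = 9.58 m/s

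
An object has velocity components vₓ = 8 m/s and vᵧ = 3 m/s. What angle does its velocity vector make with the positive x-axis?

θ = arctan(vᵧ/vₓ) = arctan(3/8) = 20.56°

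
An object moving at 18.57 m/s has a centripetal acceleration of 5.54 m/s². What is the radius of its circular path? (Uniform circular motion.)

r = v²/a_c = 18.57²/5.54 = 62.25 m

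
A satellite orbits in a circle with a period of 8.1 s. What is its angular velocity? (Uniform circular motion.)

ω = 2π/T = 2π/8.1 = 0.7757 rad/s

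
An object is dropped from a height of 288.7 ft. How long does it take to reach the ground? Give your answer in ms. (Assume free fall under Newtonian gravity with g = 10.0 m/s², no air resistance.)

h = 288.7 ft × 0.3048 = 87.9958 m
t = √(2h/g) = √(2 × 87.9958 / 10.0) = 4.19514 s
t = 4.19514 s / 0.001 = 4195 ms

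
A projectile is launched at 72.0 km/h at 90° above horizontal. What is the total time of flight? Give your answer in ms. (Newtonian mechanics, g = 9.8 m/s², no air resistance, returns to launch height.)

v₀ = 72.0 km/h × 0.2777777777777778 = 20.0 m/s
T = 2 × v₀ × sin(θ) / g = 2 × 20.0 × sin(90°) / 9.8 = 2 × 20.0 × 1.0 / 9.8 = 4.08163 s
T = 4.08163 s / 0.001 = 4082 ms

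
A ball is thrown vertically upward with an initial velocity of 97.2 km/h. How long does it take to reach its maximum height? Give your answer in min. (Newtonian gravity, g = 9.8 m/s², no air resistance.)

v₀ = 97.2 km/h × 0.2777777777777778 = 27.0 m/s
t_up = v₀ / g = 27.0 / 9.8 = 2.7551 s
t_up = 2.7551 s / 60.0 = 0.04592 min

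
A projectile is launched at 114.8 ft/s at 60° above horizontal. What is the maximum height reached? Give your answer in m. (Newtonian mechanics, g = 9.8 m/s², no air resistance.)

v₀ = 114.8 ft/s × 0.3048 = 34.991 m/s
H = v₀² × sin²(θ) / (2g) = 34.991² × sin(60°)² / (2 × 9.8) = 1224.37 × 0.75 / 19.6 = 46.85 m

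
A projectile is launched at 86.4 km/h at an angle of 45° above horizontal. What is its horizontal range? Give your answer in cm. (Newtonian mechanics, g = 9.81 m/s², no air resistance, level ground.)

v₀ = 86.4 km/h × 0.2777777777777778 = 24.0 m/s
R = v₀² × sin(2θ) / g = 24.0² × sin(2 × 45°) / 9.81 = 576.0 × 1.0 / 9.81 = 58.7156 m
R = 58.7156 m / 0.01 = 5872 cm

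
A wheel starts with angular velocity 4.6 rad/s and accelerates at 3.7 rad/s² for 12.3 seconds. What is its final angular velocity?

ω = ω₀ + αt = 4.6 + 3.7 × 12.3 = 50.11 rad/s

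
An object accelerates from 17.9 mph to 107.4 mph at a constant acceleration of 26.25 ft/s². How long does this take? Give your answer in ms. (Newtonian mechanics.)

v₀ = 17.9 mph × 0.44704 = 8.00202 m/s
v = 107.4 mph × 0.44704 = 48.0121 m/s
a = 26.25 ft/s² × 0.3048 = 8.001 m/s²
t = (v - v₀) / a = (48.0121 - 8.00202) / 8.001 = 5.00063 s
t = 5.00063 s / 0.001 = 5001 ms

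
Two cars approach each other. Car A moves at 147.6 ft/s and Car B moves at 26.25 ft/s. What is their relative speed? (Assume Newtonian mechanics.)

v_rel = v_A + v_B = 147.6 + 26.25 = 173.85 ft/s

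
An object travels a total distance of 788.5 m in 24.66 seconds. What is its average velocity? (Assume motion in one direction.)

v_avg = Δd / Δt = 788.5 / 24.66 = 31.97 m/s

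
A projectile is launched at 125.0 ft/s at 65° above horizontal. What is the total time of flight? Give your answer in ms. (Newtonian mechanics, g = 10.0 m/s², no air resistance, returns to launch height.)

v₀ = 125.0 ft/s × 0.3048 = 38.1 m/s
T = 2 × v₀ × sin(θ) / g = 2 × 38.1 × sin(65°) / 10.0 = 2 × 38.1 × 0.906308 / 10.0 = 6.90607 s
T = 6.90607 s / 0.001 = 6906 ms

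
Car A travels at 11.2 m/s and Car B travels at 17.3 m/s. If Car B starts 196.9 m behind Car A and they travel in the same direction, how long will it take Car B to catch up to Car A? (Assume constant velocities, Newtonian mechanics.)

Relative speed: v_rel = 17.3 - 11.2 = 6.1 m/s
Time to catch: t = d₀/v_rel = 196.9/6.1 = 32.28 s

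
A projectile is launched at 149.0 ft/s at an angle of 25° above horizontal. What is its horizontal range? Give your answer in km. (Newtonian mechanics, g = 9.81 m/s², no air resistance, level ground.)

v₀ = 149.0 ft/s × 0.3048 = 45.4152 m/s
R = v₀² × sin(2θ) / g = 45.4152² × sin(2 × 25°) / 9.81 = 2062.54 × 0.766044 / 9.81 = 161.06 m
R = 161.06 m / 1000.0 = 0.1611 km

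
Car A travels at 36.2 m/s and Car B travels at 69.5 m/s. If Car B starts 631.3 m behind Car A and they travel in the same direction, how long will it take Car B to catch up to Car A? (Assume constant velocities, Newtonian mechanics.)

Relative speed: v_rel = 69.5 - 36.2 = 33.3 m/s
Time to catch: t = d₀/v_rel = 631.3/33.3 = 18.96 s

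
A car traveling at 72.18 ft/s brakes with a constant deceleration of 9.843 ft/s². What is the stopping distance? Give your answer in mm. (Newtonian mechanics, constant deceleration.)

v₀ = 72.18 ft/s × 0.3048 = 22.0005 m/s
a = 9.843 ft/s² × 0.3048 = 3.00015 m/s²
d = v₀² / (2a) = 22.0005² / (2 × 3.00015) = 484.022 / 6.0003 = 80.6663 m
d = 80.6663 m / 0.001 = 80670 mm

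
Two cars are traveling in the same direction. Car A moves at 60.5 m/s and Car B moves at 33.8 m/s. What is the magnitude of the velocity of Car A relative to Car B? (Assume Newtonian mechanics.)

v_rel = |v_A - v_B| = |60.5 - 33.8| = 26.7 m/s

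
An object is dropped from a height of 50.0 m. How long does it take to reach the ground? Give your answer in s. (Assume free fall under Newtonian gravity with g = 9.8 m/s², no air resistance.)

t = √(2h/g) = √(2 × 50.0 / 9.8) = 3.194 s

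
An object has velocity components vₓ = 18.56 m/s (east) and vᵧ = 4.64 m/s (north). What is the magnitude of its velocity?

|v| = √(vₓ² + vᵧ²) = √(18.56² + 4.64²) = √(366.0032) = 19.13 m/s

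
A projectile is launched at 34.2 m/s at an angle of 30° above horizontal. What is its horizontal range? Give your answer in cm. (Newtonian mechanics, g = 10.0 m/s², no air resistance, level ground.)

R = v₀² × sin(2θ) / g = 34.2² × sin(2 × 30°) / 10.0 = 1169.64 × 0.866025 / 10.0 = 101.294 m
R = 101.294 m / 0.01 = 10130 cm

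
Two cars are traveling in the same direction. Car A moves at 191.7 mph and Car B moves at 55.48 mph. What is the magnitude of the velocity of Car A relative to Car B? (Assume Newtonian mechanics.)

v_rel = |v_A - v_B| = |191.7 - 55.48| = 136.22 mph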